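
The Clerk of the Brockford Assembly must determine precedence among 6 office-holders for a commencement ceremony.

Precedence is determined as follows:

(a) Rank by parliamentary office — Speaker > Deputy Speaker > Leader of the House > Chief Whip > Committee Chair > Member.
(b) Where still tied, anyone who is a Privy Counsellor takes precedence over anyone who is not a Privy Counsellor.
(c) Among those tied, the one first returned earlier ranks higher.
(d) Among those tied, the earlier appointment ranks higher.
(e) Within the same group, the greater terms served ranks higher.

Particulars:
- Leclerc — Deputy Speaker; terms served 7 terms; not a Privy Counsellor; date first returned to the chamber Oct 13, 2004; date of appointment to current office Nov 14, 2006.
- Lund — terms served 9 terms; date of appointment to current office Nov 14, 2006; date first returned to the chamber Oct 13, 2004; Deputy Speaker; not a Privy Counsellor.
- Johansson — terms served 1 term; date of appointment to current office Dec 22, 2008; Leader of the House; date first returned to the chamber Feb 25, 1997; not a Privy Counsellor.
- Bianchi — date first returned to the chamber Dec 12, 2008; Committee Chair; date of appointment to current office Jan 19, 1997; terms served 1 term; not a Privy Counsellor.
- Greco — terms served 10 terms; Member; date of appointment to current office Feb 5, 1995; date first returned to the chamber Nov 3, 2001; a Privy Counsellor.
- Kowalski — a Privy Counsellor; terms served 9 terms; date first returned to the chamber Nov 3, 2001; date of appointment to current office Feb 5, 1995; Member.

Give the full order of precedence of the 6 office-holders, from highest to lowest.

By parliamentary office: Lund and Leclerc (Deputy Speaker); then Johansson (Leader of the House); then Bianchi (Committee Chair); then Greco and Kowalski (Member).
Lund and Leclerc are each not a Privy Counsellor, so the next rule applies.
Lund and Leclerc both have date first returned to the chamber Oct 13, 2004, so the next rule applies.
Lund and Leclerc both have date of appointment to current office Nov 14, 2006, so the next rule applies.
Among Lund and Leclerc, by terms served (higher first): Lund (9 terms) before Leclerc (7 terms).
Greco and Kowalski are each a Privy Counsellor, so the next rule applies.
Greco and Kowalski both have date first returned to the chamber Nov 3, 2001, so the next rule applies.
Greco and Kowalski both have date of appointment to current office Feb 5, 1995, so the next rule applies.
Among Greco and Kowalski, by terms served (higher first): Greco (10 terms) before Kowalski (9 terms).
Full order: Lund, Leclerc, Johansson, Bianchi, Greco, Kowalski.

Lund, Leclerc, Johansson, Bianchi, Greco, Kowalski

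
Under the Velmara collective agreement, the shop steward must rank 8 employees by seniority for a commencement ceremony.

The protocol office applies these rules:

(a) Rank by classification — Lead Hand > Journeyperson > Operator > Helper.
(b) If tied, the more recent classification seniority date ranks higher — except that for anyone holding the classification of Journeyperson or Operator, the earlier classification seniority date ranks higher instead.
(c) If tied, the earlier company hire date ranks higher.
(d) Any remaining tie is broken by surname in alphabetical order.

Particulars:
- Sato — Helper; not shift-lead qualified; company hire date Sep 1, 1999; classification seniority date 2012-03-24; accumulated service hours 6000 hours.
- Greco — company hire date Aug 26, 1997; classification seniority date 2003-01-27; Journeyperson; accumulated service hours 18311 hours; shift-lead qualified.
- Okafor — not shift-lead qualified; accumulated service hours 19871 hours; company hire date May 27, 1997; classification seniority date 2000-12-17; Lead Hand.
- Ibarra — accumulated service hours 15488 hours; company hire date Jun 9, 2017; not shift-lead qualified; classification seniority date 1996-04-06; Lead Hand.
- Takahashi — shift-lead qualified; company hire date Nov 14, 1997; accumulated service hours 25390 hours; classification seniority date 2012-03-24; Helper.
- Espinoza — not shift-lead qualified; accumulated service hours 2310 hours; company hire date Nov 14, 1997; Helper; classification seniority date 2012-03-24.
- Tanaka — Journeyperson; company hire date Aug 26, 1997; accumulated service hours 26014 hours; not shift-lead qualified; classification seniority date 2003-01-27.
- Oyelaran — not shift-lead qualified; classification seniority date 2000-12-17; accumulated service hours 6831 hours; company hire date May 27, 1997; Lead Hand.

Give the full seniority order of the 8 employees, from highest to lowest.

Okafor, Oyelaran, Ibarra, Greco, Tanaka, Espinoza, Takahashi, Sato

By classification: Okafor, Oyelaran and Ibarra (Lead Hand); then Greco and Tanaka (Journeyperson); then Espinoza, Takahashi and Sato (Helper).
Among Okafor, Oyelaran and Ibarra, by classification seniority date (later first): Okafor and Oyelaran (2000-12-17) before Ibarra (1996-04-06).
Okafor and Oyelaran both have company hire date May 27, 1997, so the next rule applies.
Among Okafor and Oyelaran, alphabetically by surname: Okafor before Oyelaran.
Greco and Tanaka both have classification seniority date 2003-01-27, so the next rule applies.
Greco and Tanaka both have company hire date Aug 26, 1997, so the next rule applies.
Among Greco and Tanaka, alphabetically by surname: Greco before Tanaka.
Espinoza, Takahashi and Sato all have classification seniority date 2012-03-24, so the next rule applies.
Among Espinoza, Takahashi and Sato, by company hire date (earlier first): Espinoza and Takahashi (Nov 14, 1997) before Sato (Sep 1, 1999).
Among Espinoza and Takahashi, alphabetically by surname: Espinoza before Takahashi.
Full order: Okafor, Oyelaran, Ibarra, Greco, Tanaka, Espinoza, Takahashi, Sato.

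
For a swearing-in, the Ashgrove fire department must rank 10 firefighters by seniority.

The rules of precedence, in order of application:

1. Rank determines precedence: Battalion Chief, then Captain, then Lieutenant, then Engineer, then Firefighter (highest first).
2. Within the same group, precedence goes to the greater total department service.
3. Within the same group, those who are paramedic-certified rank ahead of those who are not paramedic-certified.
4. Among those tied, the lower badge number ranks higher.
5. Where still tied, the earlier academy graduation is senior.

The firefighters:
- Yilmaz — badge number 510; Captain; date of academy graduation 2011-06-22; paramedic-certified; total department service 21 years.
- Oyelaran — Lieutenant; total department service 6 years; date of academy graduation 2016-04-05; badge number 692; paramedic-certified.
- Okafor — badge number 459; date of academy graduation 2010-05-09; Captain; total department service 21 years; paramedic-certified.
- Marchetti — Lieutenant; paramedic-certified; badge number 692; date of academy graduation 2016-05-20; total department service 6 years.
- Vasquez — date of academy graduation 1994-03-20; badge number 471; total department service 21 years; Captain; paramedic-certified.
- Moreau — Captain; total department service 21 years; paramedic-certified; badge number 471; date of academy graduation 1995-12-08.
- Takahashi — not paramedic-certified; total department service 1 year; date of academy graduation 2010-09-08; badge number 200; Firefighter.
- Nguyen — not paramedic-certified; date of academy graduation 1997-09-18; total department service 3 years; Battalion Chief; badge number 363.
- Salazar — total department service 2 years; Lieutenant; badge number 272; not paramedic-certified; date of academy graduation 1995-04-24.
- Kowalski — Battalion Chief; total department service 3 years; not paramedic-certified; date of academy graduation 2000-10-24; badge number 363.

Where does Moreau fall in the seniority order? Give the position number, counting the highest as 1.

By rank: Nguyen and Kowalski (Battalion Chief); then Okafor, Vasquez, Moreau and Yilmaz (Captain); then Oyelaran, Marchetti and Salazar (Lieutenant); then Takahashi (Firefighter).
Nguyen and Kowalski both have total department service 3 years, so the next rule applies.
Nguyen and Kowalski are each not paramedic-certified, so the next rule applies.
Nguyen and Kowalski both have badge number 363, so the next rule applies.
Among Nguyen and Kowalski, by date of academy graduation (earlier first): Nguyen (1997-09-18) before Kowalski (2000-10-24).
Okafor, Vasquez, Moreau and Yilmaz all have total department service 21 years, so the next rule applies.
Okafor, Vasquez, Moreau and Yilmaz are each paramedic-certified, so the next rule applies.
Among Okafor, Vasquez, Moreau and Yilmaz, by badge number (lower first): Okafor (459) before Vasquez and Moreau (471) before Yilmaz (510).
Among Vasquez and Moreau, by date of academy graduation (earlier first): Vasquez (1994-03-20) before Moreau (1995-12-08).
Among Oyelaran, Marchetti and Salazar, by total department service (higher first): Oyelaran and Marchetti (6 years) before Salazar (2 years).
Oyelaran and Marchetti are each paramedic-certified, so the next rule applies.
Oyelaran and Marchetti both have badge number 692, so the next rule applies.
Among Oyelaran and Marchetti, by date of academy graduation (earlier first): Oyelaran (2016-04-05) before Marchetti (2016-05-20).
Order: Nguyen, Kowalski, Okafor, Vasquez, Moreau, Yilmaz, Oyelaran, Marchetti, Salazar, Takahashi. So position 5.

5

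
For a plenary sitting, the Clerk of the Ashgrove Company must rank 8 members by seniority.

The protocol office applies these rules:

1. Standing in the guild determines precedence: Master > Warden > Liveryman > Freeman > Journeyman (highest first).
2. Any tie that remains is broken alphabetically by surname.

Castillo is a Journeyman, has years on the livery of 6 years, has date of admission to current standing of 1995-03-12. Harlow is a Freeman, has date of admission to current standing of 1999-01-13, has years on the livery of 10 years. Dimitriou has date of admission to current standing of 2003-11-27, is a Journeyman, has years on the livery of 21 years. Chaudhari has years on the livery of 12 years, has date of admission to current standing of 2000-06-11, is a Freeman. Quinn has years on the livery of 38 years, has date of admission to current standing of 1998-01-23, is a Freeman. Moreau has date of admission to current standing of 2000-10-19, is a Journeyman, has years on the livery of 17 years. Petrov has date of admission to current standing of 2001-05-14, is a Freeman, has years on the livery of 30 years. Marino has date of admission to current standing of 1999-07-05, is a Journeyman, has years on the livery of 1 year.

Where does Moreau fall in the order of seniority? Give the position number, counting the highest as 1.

By standing in the guild: Chaudhari, Harlow, Petrov and Quinn (Freeman); then Castillo, Dimitriou, Marino and Moreau (Journeyman).
Among Chaudhari, Harlow, Petrov and Quinn, alphabetically by surname: Chaudhari before Harlow before Petrov before Quinn.
Among Castillo, Dimitriou, Marino and Moreau, alphabetically by surname: Castillo before Dimitriou before Marino before Moreau.
Order: Chaudhari, Harlow, Petrov, Quinn, Castillo, Dimitriou, Marino, Moreau. So position 8.

8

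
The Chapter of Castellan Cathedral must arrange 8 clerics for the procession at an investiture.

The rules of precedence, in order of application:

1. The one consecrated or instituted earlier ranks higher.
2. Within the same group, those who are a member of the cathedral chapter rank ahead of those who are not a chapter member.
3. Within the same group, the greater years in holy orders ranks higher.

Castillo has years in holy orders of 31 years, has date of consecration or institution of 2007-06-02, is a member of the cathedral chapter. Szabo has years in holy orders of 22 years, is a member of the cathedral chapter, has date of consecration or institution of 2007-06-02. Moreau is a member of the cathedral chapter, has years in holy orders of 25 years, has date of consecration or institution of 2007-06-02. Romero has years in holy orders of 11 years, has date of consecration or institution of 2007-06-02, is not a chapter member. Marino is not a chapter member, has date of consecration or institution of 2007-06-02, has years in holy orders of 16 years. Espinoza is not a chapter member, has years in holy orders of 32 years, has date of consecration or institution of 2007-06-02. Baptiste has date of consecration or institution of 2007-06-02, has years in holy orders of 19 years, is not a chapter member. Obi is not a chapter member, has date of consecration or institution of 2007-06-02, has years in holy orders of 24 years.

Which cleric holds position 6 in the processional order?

By date of consecration or institution (earlier first): Castillo, Moreau, Szabo, Espinoza, Obi, Baptiste, Marino and Romero (each 2007-06-02).
Among Castillo, Moreau, Szabo, Espinoza, Obi, Baptiste, Marino and Romero, a member of the cathedral chapter before not a chapter member: Castillo, Moreau and Szabo (a member of the cathedral chapter) before Espinoza, Obi, Baptiste, Marino and Romero (not a chapter member).
Among Castillo, Moreau and Szabo, by years in holy orders (higher first): Castillo (31 years) before Moreau (25 years) before Szabo (22 years).
Among Espinoza, Obi, Baptiste, Marino and Romero, by years in holy orders (higher first): Espinoza (32 years) before Obi (24 years) before Baptiste (19 years) before Marino (16 years) before Romero (11 years).
Order: Castillo, Moreau, Szabo, Espinoza, Obi, Baptiste, Marino, Romero.

Baptiste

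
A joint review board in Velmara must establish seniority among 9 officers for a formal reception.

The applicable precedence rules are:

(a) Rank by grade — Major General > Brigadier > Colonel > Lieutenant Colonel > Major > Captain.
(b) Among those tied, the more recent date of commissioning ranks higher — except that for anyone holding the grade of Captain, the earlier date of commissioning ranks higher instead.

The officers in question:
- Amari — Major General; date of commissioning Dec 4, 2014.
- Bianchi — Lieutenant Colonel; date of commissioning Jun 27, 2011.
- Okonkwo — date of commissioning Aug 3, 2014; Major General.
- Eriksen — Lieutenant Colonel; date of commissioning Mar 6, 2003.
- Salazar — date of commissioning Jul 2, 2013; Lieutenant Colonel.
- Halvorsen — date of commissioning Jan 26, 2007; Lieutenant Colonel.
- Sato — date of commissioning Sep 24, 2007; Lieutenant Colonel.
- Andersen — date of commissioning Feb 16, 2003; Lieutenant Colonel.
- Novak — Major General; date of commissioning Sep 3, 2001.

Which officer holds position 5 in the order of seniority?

By grade: Amari, Okonkwo and Novak (Major General); then Salazar, Bianchi, Sato, Halvorsen, Eriksen and Andersen (Lieutenant Colonel).
Among Amari, Okonkwo and Novak, by date of commissioning (later first): Amari (Dec 4, 2014) before Okonkwo (Aug 3, 2014) before Novak (Sep 3, 2001).
Among Salazar, Bianchi, Sato, Halvorsen, Eriksen and Andersen, by date of commissioning (later first): Salazar (Jul 2, 2013) before Bianchi (Jun 27, 2011) before Sato (Sep 24, 2007) before Halvorsen (Jan 26, 2007) before Eriksen (Mar 6, 2003) before Andersen (Feb 16, 2003).
Order: Amari, Okonkwo, Novak, Salazar, Bianchi, Sato, Halvorsen, Eriksen, Andersen.

Bianchi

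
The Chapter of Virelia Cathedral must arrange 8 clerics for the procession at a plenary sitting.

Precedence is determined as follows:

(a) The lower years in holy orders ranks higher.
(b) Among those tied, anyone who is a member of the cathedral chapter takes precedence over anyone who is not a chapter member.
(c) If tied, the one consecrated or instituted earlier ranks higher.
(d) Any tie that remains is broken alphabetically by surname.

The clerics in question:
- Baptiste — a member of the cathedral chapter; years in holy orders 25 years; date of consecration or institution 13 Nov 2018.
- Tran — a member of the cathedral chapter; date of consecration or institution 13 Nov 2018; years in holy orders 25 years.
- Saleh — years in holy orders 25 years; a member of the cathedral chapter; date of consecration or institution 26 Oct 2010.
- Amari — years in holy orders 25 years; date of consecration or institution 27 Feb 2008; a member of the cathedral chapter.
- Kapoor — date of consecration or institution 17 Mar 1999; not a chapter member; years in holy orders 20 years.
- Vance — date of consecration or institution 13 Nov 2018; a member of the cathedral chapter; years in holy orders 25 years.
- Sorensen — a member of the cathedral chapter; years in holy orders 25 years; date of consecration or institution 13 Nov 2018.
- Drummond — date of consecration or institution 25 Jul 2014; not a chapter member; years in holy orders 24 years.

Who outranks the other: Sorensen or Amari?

By years in holy orders (lower first): Kapoor (20 years); then Drummond (24 years); then Amari, Saleh, Baptiste, Sorensen, Tran and Vance (each 25 years).
Amari, Saleh, Baptiste, Sorensen, Tran and Vance are each a member of the cathedral chapter, so the next rule applies.
Among Amari, Saleh, Baptiste, Sorensen, Tran and Vance, by date of consecration or institution (earlier first): Amari (27 Feb 2008) before Saleh (26 Oct 2010) before Baptiste, Sorensen, Tran and Vance (13 Nov 2018).
Among Baptiste, Sorensen, Tran and Vance, alphabetically by surname: Baptiste before Sorensen before Tran before Vance.
So Amari takes precedence.

Amari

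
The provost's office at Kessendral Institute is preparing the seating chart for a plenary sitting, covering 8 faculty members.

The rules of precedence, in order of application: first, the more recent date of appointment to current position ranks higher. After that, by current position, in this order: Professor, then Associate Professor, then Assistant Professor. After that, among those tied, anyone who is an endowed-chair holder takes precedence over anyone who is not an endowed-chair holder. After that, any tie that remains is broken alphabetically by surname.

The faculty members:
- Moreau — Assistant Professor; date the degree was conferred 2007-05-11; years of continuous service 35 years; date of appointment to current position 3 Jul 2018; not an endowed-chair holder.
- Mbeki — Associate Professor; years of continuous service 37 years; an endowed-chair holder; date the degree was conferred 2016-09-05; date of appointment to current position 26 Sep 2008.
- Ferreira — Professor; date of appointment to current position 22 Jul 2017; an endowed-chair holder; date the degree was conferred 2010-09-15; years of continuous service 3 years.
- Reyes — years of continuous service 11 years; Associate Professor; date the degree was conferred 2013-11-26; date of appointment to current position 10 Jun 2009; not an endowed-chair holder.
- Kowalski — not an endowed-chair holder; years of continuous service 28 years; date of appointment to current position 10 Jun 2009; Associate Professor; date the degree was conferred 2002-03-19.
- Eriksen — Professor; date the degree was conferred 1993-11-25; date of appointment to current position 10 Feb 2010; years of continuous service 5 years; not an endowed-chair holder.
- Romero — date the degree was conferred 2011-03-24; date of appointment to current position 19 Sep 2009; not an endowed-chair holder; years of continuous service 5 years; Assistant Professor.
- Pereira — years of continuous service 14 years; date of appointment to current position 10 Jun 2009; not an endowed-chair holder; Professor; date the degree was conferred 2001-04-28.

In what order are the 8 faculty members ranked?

By date of appointment to current position (later first): Moreau (3 Jul 2018); then Ferreira (22 Jul 2017); then Eriksen (10 Feb 2010); then Romero (19 Sep 2009); then Pereira, Kowalski and Reyes (each 10 Jun 2009); then Mbeki (26 Sep 2008).
Among Pereira, Kowalski and Reyes, by current position: Pereira (Professor) before Kowalski and Reyes (Associate Professor).
Kowalski and Reyes are each not an endowed-chair holder, so the next rule applies.
Among Kowalski and Reyes, alphabetically by surname: Kowalski before Reyes.
Full order: Moreau, Ferreira, Eriksen, Romero, Pereira, Kowalski, Reyes, Mbeki.

Moreau, Ferreira, Eriksen, Romero, Pereira, Kowalski, Reyes, Mbeki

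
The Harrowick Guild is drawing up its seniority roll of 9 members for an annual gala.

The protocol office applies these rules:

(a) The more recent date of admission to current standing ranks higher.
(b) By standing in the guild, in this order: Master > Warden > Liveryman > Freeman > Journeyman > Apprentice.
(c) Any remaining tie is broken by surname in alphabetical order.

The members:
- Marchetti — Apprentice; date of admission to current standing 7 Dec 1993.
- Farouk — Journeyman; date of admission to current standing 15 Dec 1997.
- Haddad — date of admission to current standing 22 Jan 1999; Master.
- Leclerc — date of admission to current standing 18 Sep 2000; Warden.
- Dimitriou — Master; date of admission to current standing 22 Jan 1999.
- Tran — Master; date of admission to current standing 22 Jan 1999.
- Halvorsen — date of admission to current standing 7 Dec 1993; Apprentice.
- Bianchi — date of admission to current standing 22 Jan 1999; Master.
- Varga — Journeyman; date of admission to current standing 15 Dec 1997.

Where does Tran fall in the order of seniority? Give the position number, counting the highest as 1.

By date of admission to current standing (later first): Leclerc (18 Sep 2000); then Bianchi, Dimitriou, Haddad and Tran (each 22 Jan 1999); then Farouk and Varga (both 15 Dec 1997); then Halvorsen and Marchetti (both 7 Dec 1993).
Bianchi, Dimitriou, Haddad and Tran are each Master, so the next rule applies.
Among Bianchi, Dimitriou, Haddad and Tran, alphabetically by surname: Bianchi before Dimitriou before Haddad before Tran.
Farouk and Varga are each Journeyman, so the next rule applies.
Among Farouk and Varga, alphabetically by surname: Farouk before Varga.
Halvorsen and Marchetti are each Apprentice, so the next rule applies.
Among Halvorsen and Marchetti, alphabetically by surname: Halvorsen before Marchetti.
Order: Leclerc, Bianchi, Dimitriou, Haddad, Tran, Farouk, Varga, Halvorsen, Marchetti. So position 5.

5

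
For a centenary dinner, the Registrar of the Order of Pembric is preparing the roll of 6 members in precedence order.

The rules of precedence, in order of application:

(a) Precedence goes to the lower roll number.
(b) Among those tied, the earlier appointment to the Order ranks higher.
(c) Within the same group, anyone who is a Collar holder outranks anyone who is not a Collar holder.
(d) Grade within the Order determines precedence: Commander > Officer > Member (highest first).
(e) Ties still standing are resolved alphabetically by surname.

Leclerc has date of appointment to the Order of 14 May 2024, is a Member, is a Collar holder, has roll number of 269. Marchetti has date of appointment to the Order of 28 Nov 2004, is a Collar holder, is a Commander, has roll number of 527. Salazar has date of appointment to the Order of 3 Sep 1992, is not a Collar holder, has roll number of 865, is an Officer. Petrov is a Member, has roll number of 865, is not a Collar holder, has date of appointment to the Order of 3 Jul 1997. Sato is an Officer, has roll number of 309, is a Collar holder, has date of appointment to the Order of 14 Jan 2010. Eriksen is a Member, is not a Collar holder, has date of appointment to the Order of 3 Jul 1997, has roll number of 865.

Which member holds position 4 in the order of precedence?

Salazar

By roll number (lower first): Leclerc (269); then Sato (309); then Marchetti (527); then Salazar, Eriksen and Petrov (each 865).
Among Salazar, Eriksen and Petrov, by date of appointment to the Order (earlier first): Salazar (3 Sep 1992) before Eriksen and Petrov (3 Jul 1997).
Eriksen and Petrov are each not a Collar holder, so the next rule applies.
Eriksen and Petrov are each Member, so the next rule applies.
Among Eriksen and Petrov, alphabetically by surname: Eriksen before Petrov.
Order: Leclerc, Sato, Marchetti, Salazar, Eriksen, Petrov.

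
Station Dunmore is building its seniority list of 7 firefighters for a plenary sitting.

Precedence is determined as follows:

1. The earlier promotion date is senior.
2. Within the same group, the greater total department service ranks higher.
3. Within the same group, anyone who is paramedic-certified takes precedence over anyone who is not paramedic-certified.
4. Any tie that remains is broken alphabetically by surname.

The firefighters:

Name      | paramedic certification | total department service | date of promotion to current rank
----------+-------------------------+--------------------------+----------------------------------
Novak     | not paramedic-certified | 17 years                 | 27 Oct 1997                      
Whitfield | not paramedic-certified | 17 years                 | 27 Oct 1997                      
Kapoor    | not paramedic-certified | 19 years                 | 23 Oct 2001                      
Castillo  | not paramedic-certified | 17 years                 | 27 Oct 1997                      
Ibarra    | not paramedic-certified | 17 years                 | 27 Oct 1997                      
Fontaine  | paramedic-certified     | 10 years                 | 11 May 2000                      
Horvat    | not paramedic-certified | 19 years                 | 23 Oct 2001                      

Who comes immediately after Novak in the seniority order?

Whitfield

By date of promotion to current rank (earlier first): Castillo, Ibarra, Novak and Whitfield (each 27 Oct 1997); then Fontaine (11 May 2000); then Horvat and Kapoor (both 23 Oct 2001).
Castillo, Ibarra, Novak and Whitfield all have total department service 17 years, so the next rule applies.
Castillo, Ibarra, Novak and Whitfield are each not paramedic-certified, so the next rule applies.
Among Castillo, Ibarra, Novak and Whitfield, alphabetically by surname: Castillo before Ibarra before Novak before Whitfield.
Horvat and Kapoor both have total department service 19 years, so the next rule applies.
Horvat and Kapoor are each not paramedic-certified, so the next rule applies.
Among Horvat and Kapoor, alphabetically by surname: Horvat before Kapoor.
Order: Castillo, Ibarra, Novak, Whitfield, Fontaine, Horvat, Kapoor.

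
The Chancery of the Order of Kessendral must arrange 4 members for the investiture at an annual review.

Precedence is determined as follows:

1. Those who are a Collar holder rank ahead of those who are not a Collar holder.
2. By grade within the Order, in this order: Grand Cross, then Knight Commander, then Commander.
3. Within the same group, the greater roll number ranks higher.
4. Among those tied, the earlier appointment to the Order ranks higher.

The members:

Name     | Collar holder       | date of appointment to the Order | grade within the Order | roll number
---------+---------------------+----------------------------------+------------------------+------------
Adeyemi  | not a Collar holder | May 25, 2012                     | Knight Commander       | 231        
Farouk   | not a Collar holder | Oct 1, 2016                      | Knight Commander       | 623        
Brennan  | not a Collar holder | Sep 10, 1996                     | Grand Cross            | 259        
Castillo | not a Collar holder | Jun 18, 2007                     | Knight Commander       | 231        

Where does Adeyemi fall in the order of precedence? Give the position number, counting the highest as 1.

4

By the first rule: Brennan, Farouk, Castillo and Adeyemi (each not a Collar holder).
Among Brennan, Farouk, Castillo and Adeyemi, by grade within the Order: Brennan (Grand Cross) before Farouk, Castillo and Adeyemi (Knight Commander).
Among Farouk, Castillo and Adeyemi, by roll number (higher first): Farouk (623) before Castillo and Adeyemi (231).
Among Castillo and Adeyemi, by date of appointment to the Order (earlier first): Castillo (Jun 18, 2007) before Adeyemi (May 25, 2012).
Order: Brennan, Farouk, Castillo, Adeyemi. So position 4.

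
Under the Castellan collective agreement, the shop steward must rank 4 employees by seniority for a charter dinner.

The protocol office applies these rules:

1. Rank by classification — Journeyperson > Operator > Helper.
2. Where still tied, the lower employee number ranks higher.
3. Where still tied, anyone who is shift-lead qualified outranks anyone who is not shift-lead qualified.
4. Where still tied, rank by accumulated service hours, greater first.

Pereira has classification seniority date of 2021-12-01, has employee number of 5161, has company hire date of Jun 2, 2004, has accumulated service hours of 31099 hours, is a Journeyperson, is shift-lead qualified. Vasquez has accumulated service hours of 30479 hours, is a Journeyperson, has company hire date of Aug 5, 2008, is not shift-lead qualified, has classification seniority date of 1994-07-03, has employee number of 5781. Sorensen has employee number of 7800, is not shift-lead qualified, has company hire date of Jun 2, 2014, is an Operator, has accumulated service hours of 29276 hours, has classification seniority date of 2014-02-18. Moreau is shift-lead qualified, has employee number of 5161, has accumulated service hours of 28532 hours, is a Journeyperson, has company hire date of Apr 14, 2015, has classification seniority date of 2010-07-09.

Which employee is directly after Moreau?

By classification: Pereira, Moreau and Vasquez (Journeyperson); then Sorensen (Operator).
Among Pereira, Moreau and Vasquez, by employee number (lower first): Pereira and Moreau (5161) before Vasquez (5781).
Pereira and Moreau are each shift-lead qualified, so the next rule applies.
Among Pereira and Moreau, by accumulated service hours (higher first): Pereira (31099 hours) before Moreau (28532 hours).
Order: Pereira, Moreau, Vasquez, Sorensen.

Vasquez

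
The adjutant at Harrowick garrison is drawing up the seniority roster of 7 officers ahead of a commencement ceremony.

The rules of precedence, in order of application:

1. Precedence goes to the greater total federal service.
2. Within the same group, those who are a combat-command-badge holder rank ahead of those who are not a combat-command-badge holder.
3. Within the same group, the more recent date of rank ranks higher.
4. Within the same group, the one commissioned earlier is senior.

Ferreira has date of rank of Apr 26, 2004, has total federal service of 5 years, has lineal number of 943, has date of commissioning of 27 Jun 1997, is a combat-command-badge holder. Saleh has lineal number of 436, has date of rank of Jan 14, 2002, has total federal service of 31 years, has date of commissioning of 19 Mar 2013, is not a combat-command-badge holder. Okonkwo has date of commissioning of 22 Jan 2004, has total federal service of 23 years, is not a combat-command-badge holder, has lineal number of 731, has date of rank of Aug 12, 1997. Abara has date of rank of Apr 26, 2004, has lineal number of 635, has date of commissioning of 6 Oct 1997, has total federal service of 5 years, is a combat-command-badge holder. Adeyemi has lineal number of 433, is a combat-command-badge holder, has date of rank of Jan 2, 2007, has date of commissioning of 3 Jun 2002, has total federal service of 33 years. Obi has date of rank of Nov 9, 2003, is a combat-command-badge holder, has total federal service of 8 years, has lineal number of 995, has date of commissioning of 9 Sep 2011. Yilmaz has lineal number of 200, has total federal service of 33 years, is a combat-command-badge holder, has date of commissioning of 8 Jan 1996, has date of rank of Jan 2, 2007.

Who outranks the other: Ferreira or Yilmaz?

Yilmaz

By total federal service (higher first): Yilmaz and Adeyemi (both 33 years); then Saleh (31 years); then Okonkwo (23 years); then Obi (8 years); then Ferreira and Abara (both 5 years).
Yilmaz and Adeyemi are each a combat-command-badge holder, so the next rule applies.
Yilmaz and Adeyemi both have date of rank Jan 2, 2007, so the next rule applies.
Among Yilmaz and Adeyemi, by date of commissioning (earlier first): Yilmaz (8 Jan 1996) before Adeyemi (3 Jun 2002).
Ferreira and Abara are each a combat-command-badge holder, so the next rule applies.
Ferreira and Abara both have date of rank Apr 26, 2004, so the next rule applies.
Among Ferreira and Abara, by date of commissioning (earlier first): Ferreira (27 Jun 1997) before Abara (6 Oct 1997).
So Yilmaz takes precedence.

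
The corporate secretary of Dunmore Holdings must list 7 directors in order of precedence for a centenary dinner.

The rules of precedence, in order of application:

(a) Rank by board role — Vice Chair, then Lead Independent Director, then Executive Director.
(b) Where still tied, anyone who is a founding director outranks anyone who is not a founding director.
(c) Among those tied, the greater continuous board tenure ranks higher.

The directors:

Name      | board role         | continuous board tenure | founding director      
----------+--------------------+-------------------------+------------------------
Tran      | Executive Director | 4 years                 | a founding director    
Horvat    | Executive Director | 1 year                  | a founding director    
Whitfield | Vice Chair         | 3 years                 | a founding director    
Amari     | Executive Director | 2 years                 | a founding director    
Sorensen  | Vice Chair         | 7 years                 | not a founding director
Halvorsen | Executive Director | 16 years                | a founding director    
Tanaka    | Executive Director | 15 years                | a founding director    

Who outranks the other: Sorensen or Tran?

Sorensen

By board role: Whitfield and Sorensen (Vice Chair); then Halvorsen, Tanaka, Tran, Amari and Horvat (Executive Director).
Among Whitfield and Sorensen, a founding director before not a founding director: Whitfield (a founding director) before Sorensen (not a founding director).
Halvorsen, Tanaka, Tran, Amari and Horvat are each a founding director, so the next rule applies.
Among Halvorsen, Tanaka, Tran, Amari and Horvat, by continuous board tenure (higher first): Halvorsen (16 years) before Tanaka (15 years) before Tran (4 years) before Amari (2 years) before Horvat (1 year).
So Sorensen takes precedence.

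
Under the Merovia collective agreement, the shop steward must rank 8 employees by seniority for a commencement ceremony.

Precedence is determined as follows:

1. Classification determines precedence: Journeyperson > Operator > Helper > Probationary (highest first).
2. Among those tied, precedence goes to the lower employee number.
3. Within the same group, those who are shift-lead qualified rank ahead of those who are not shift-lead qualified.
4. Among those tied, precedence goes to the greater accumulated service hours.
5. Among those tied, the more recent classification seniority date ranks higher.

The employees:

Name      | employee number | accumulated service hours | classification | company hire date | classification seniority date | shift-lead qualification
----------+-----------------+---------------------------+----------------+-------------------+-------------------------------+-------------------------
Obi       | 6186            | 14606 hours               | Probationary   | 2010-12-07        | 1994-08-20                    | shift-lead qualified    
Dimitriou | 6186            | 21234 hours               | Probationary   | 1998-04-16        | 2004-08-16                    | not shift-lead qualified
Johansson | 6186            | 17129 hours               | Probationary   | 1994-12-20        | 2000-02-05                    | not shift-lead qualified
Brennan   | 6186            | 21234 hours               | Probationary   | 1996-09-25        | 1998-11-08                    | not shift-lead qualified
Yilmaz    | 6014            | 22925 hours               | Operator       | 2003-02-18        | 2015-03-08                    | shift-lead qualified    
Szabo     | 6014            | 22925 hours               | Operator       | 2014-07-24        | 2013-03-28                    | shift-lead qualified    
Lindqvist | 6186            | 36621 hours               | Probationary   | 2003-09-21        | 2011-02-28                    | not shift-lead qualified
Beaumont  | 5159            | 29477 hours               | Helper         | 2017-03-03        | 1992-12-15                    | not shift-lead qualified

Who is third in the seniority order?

By classification: Yilmaz and Szabo (Operator); then Beaumont (Helper); then Obi, Lindqvist, Dimitriou, Brennan and Johansson (Probationary).
Yilmaz and Szabo both have employee number 6014, so the next rule applies.
Yilmaz and Szabo are each shift-lead qualified, so the next rule applies.
Yilmaz and Szabo both have accumulated service hours 22925 hours, so the next rule applies.
Among Yilmaz and Szabo, by classification seniority date (later first): Yilmaz (2015-03-08) before Szabo (2013-03-28).
Obi, Lindqvist, Dimitriou, Brennan and Johansson all have employee number 6186, so the next rule applies.
Among Obi, Lindqvist, Dimitriou, Brennan and Johansson, shift-lead qualified before not shift-lead qualified: Obi (shift-lead qualified) before Lindqvist, Dimitriou, Brennan and Johansson (not shift-lead qualified).
Among Lindqvist, Dimitriou, Brennan and Johansson, by accumulated service hours (higher first): Lindqvist (36621 hours) before Dimitriou and Brennan (21234 hours) before Johansson (17129 hours).
Among Dimitriou and Brennan, by classification seniority date (later first): Dimitriou (2004-08-16) before Brennan (1998-11-08).
Order: Yilmaz, Szabo, Beaumont, Obi, Lindqvist, Dimitriou, Brennan, Johansson.

Beaumont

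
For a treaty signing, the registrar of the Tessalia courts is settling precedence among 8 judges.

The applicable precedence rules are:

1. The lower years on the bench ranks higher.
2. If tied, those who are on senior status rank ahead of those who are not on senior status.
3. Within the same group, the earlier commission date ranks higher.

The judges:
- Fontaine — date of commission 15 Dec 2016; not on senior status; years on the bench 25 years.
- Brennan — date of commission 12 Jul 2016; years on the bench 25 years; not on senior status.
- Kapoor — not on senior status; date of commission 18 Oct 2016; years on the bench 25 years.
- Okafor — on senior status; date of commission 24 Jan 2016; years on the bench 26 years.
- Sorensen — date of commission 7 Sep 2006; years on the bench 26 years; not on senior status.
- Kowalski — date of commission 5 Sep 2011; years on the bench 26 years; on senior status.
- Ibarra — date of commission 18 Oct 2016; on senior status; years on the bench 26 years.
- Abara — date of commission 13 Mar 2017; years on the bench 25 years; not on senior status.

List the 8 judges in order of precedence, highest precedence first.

Brennan, Kapoor, Fontaine, Abara, Kowalski, Okafor, Ibarra, Sorensen

By years on the bench (lower first): Brennan, Kapoor, Fontaine and Abara (each 25 years); then Kowalski, Okafor, Ibarra and Sorensen (each 26 years).
Brennan, Kapoor, Fontaine and Abara are each not on senior status, so the next rule applies.
Among Brennan, Kapoor, Fontaine and Abara, by date of commission (earlier first): Brennan (12 Jul 2016) before Kapoor (18 Oct 2016) before Fontaine (15 Dec 2016) before Abara (13 Mar 2017).
Among Kowalski, Okafor, Ibarra and Sorensen, on senior status before not on senior status: Kowalski, Okafor and Ibarra (on senior status) before Sorensen (not on senior status).
Among Kowalski, Okafor and Ibarra, by date of commission (earlier first): Kowalski (5 Sep 2011) before Okafor (24 Jan 2016) before Ibarra (18 Oct 2016).
Full order: Brennan, Kapoor, Fontaine, Abara, Kowalski, Okafor, Ibarra, Sorensen.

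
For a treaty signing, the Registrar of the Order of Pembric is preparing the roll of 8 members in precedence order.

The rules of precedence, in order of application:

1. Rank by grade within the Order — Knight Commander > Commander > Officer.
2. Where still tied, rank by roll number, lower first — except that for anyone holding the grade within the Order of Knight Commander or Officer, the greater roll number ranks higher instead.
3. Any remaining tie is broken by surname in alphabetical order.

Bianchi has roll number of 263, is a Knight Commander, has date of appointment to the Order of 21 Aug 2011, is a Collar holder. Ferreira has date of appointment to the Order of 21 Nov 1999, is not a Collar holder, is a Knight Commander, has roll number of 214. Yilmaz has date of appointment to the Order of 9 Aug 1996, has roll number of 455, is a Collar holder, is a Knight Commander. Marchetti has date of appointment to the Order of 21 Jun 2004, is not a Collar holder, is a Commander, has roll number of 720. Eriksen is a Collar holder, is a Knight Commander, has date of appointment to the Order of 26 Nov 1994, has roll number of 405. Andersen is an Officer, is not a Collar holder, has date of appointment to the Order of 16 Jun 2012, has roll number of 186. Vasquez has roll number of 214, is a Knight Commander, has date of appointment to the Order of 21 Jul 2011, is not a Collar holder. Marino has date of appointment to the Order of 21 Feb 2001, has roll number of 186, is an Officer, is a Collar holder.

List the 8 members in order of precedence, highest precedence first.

Yilmaz, Eriksen, Bianchi, Ferreira, Vasquez, Marchetti, Andersen, Marino

By grade within the Order: Yilmaz, Eriksen, Bianchi, Ferreira and Vasquez (Knight Commander); then Marchetti (Commander); then Andersen and Marino (Officer).
Among Yilmaz, Eriksen, Bianchi, Ferreira and Vasquez, by roll number (higher first) (reversed rule for this group): Yilmaz (455) before Eriksen (405) before Bianchi (263) before Ferreira and Vasquez (214).
Among Ferreira and Vasquez, alphabetically by surname: Ferreira before Vasquez.
Andersen and Marino both have roll number 186, so the next rule applies.
Among Andersen and Marino, alphabetically by surname: Andersen before Marino.
Full order: Yilmaz, Eriksen, Bianchi, Ferreira, Vasquez, Marchetti, Andersen, Marino.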